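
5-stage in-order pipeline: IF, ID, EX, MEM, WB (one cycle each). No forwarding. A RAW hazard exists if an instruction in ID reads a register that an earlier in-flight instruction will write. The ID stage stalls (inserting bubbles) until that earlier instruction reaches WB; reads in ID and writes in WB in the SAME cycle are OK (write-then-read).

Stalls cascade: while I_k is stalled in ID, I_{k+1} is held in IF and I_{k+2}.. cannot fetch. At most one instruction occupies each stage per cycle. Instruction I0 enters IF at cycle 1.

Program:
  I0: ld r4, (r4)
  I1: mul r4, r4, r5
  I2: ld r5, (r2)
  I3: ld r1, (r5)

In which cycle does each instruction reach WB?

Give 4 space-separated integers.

I0 ld r4 <- r4: IF@1 ID@2 stall=0 (-) EX@3 MEM@4 WB@5
I1 mul r4 <- r4,r5: IF@2 ID@3 stall=2 (RAW on I0.r4 (WB@5)) EX@6 MEM@7 WB@8
I2 ld r5 <- r2: IF@3 ID@6 stall=0 (-) EX@7 MEM@8 WB@9
I3 ld r1 <- r5: IF@6 ID@7 stall=2 (RAW on I2.r5 (WB@9)) EX@10 MEM@11 WB@12

Answer: 5 8 9 12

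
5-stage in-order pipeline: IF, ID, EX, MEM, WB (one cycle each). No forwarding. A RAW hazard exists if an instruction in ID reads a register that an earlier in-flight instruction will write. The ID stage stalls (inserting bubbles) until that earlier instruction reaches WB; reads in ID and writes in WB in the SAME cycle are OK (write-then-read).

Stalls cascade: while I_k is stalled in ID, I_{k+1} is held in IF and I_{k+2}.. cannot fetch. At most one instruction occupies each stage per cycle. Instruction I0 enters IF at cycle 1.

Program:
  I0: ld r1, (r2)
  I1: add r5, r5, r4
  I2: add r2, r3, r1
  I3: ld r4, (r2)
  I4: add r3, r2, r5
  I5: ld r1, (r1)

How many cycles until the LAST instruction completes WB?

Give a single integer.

I0 ld r1 <- r2: IF@1 ID@2 stall=0 (-) EX@3 MEM@4 WB@5
I1 add r5 <- r5,r4: IF@2 ID@3 stall=0 (-) EX@4 MEM@5 WB@6
I2 add r2 <- r3,r1: IF@3 ID@4 stall=1 (RAW on I0.r1 (WB@5)) EX@6 MEM@7 WB@8
I3 ld r4 <- r2: IF@4 ID@6 stall=2 (RAW on I2.r2 (WB@8)) EX@9 MEM@10 WB@11
I4 add r3 <- r2,r5: IF@6 ID@9 stall=0 (-) EX@10 MEM@11 WB@12
I5 ld r1 <- r1: IF@9 ID@10 stall=0 (-) EX@11 MEM@12 WB@13

Answer: 13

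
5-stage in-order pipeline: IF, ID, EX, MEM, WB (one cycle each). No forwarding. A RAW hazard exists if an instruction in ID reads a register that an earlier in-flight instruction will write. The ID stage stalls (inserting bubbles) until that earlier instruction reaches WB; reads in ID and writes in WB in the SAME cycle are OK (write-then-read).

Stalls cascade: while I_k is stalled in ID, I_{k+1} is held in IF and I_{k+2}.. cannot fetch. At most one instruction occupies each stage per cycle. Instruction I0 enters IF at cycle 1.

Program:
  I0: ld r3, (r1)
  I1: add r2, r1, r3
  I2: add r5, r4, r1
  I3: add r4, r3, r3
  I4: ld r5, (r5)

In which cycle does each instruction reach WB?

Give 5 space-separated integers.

Answer: 5 8 9 10 12

Derivation:
I0 ld r3 <- r1: IF@1 ID@2 stall=0 (-) EX@3 MEM@4 WB@5
I1 add r2 <- r1,r3: IF@2 ID@3 stall=2 (RAW on I0.r3 (WB@5)) EX@6 MEM@7 WB@8
I2 add r5 <- r4,r1: IF@3 ID@6 stall=0 (-) EX@7 MEM@8 WB@9
I3 add r4 <- r3,r3: IF@6 ID@7 stall=0 (-) EX@8 MEM@9 WB@10
I4 ld r5 <- r5: IF@7 ID@8 stall=1 (RAW on I2.r5 (WB@9)) EX@10 MEM@11 WB@12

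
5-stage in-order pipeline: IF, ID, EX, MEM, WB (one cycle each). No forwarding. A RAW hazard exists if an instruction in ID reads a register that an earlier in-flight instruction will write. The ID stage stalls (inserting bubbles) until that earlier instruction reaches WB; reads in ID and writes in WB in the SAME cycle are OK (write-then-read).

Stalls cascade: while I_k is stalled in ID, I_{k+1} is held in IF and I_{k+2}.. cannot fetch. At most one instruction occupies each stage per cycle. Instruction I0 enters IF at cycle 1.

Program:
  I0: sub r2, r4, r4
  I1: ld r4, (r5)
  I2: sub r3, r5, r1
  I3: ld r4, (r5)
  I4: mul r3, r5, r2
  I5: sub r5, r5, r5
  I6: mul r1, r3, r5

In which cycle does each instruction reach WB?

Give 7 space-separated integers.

Answer: 5 6 7 8 9 10 13

Derivation:
I0 sub r2 <- r4,r4: IF@1 ID@2 stall=0 (-) EX@3 MEM@4 WB@5
I1 ld r4 <- r5: IF@2 ID@3 stall=0 (-) EX@4 MEM@5 WB@6
I2 sub r3 <- r5,r1: IF@3 ID@4 stall=0 (-) EX@5 MEM@6 WB@7
I3 ld r4 <- r5: IF@4 ID@5 stall=0 (-) EX@6 MEM@7 WB@8
I4 mul r3 <- r5,r2: IF@5 ID@6 stall=0 (-) EX@7 MEM@8 WB@9
I5 sub r5 <- r5,r5: IF@6 ID@7 stall=0 (-) EX@8 MEM@9 WB@10
I6 mul r1 <- r3,r5: IF@7 ID@8 stall=2 (RAW on I5.r5 (WB@10)) EX@11 MEM@12 WB@13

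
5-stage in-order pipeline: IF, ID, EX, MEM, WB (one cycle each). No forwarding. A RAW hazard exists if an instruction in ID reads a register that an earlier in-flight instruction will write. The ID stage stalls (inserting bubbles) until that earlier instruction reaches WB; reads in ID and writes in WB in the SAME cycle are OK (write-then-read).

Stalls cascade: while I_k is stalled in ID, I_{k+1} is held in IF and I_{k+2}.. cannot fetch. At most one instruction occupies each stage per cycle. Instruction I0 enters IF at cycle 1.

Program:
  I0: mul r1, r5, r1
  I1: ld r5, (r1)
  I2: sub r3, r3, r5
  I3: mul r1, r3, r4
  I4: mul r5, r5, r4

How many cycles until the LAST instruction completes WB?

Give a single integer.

I0 mul r1 <- r5,r1: IF@1 ID@2 stall=0 (-) EX@3 MEM@4 WB@5
I1 ld r5 <- r1: IF@2 ID@3 stall=2 (RAW on I0.r1 (WB@5)) EX@6 MEM@7 WB@8
I2 sub r3 <- r3,r5: IF@3 ID@6 stall=2 (RAW on I1.r5 (WB@8)) EX@9 MEM@10 WB@11
I3 mul r1 <- r3,r4: IF@6 ID@9 stall=2 (RAW on I2.r3 (WB@11)) EX@12 MEM@13 WB@14
I4 mul r5 <- r5,r4: IF@9 ID@12 stall=0 (-) EX@13 MEM@14 WB@15

Answer: 15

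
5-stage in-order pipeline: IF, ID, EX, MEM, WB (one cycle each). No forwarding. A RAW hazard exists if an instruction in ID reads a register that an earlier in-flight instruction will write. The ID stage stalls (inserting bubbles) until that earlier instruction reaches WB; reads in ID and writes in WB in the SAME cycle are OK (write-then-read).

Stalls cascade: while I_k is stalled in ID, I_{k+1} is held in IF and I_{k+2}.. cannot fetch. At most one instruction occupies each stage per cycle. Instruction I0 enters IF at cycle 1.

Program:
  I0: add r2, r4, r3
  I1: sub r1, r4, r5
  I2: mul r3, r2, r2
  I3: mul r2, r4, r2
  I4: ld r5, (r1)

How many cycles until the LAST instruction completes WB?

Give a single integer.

Answer: 10

Derivation:
I0 add r2 <- r4,r3: IF@1 ID@2 stall=0 (-) EX@3 MEM@4 WB@5
I1 sub r1 <- r4,r5: IF@2 ID@3 stall=0 (-) EX@4 MEM@5 WB@6
I2 mul r3 <- r2,r2: IF@3 ID@4 stall=1 (RAW on I0.r2 (WB@5)) EX@6 MEM@7 WB@8
I3 mul r2 <- r4,r2: IF@4 ID@6 stall=0 (-) EX@7 MEM@8 WB@9
I4 ld r5 <- r1: IF@6 ID@7 stall=0 (-) EX@8 MEM@9 WB@10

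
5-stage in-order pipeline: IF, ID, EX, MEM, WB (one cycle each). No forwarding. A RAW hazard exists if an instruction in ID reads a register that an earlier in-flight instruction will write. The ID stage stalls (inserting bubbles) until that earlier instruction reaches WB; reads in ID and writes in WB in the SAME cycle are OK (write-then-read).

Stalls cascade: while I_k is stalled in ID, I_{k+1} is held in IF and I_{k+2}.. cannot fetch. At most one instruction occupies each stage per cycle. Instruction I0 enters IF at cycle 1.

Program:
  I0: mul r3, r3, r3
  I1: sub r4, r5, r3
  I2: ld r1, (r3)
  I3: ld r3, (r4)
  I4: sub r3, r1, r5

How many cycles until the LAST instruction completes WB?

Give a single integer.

I0 mul r3 <- r3,r3: IF@1 ID@2 stall=0 (-) EX@3 MEM@4 WB@5
I1 sub r4 <- r5,r3: IF@2 ID@3 stall=2 (RAW on I0.r3 (WB@5)) EX@6 MEM@7 WB@8
I2 ld r1 <- r3: IF@3 ID@6 stall=0 (-) EX@7 MEM@8 WB@9
I3 ld r3 <- r4: IF@6 ID@7 stall=1 (RAW on I1.r4 (WB@8)) EX@9 MEM@10 WB@11
I4 sub r3 <- r1,r5: IF@7 ID@9 stall=0 (-) EX@10 MEM@11 WB@12

Answer: 12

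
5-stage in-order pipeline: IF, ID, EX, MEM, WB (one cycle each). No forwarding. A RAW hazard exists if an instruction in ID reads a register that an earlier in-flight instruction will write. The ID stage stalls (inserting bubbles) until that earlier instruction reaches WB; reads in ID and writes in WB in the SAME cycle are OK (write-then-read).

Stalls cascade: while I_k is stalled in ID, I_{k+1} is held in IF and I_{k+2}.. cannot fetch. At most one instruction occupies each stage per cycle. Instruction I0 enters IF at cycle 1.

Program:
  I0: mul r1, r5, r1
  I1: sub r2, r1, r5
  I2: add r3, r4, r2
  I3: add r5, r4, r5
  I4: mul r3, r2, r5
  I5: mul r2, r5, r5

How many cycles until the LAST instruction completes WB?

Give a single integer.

Answer: 16

Derivation:
I0 mul r1 <- r5,r1: IF@1 ID@2 stall=0 (-) EX@3 MEM@4 WB@5
I1 sub r2 <- r1,r5: IF@2 ID@3 stall=2 (RAW on I0.r1 (WB@5)) EX@6 MEM@7 WB@8
I2 add r3 <- r4,r2: IF@3 ID@6 stall=2 (RAW on I1.r2 (WB@8)) EX@9 MEM@10 WB@11
I3 add r5 <- r4,r5: IF@6 ID@9 stall=0 (-) EX@10 MEM@11 WB@12
I4 mul r3 <- r2,r5: IF@9 ID@10 stall=2 (RAW on I3.r5 (WB@12)) EX@13 MEM@14 WB@15
I5 mul r2 <- r5,r5: IF@10 ID@13 stall=0 (-) EX@14 MEM@15 WB@16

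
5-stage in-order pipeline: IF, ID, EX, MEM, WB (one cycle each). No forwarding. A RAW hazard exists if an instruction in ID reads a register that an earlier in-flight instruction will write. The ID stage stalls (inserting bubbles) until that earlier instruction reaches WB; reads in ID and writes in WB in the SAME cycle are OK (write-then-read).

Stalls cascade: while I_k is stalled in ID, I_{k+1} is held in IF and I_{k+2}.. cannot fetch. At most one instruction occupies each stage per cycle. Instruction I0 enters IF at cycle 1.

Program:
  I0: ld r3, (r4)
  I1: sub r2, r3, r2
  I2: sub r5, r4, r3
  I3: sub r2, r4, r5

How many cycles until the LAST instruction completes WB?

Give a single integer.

Answer: 12

Derivation:
I0 ld r3 <- r4: IF@1 ID@2 stall=0 (-) EX@3 MEM@4 WB@5
I1 sub r2 <- r3,r2: IF@2 ID@3 stall=2 (RAW on I0.r3 (WB@5)) EX@6 MEM@7 WB@8
I2 sub r5 <- r4,r3: IF@3 ID@6 stall=0 (-) EX@7 MEM@8 WB@9
I3 sub r2 <- r4,r5: IF@6 ID@7 stall=2 (RAW on I2.r5 (WB@9)) EX@10 MEM@11 WB@12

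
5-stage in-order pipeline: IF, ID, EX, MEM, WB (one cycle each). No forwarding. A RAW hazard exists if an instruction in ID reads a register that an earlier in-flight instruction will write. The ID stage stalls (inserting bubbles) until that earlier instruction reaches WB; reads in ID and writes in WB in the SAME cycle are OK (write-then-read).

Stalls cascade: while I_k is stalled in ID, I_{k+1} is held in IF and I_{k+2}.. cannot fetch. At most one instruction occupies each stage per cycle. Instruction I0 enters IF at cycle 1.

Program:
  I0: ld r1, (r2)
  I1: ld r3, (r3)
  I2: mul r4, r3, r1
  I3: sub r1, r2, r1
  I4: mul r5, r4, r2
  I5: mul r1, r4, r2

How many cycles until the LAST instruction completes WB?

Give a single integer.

I0 ld r1 <- r2: IF@1 ID@2 stall=0 (-) EX@3 MEM@4 WB@5
I1 ld r3 <- r3: IF@2 ID@3 stall=0 (-) EX@4 MEM@5 WB@6
I2 mul r4 <- r3,r1: IF@3 ID@4 stall=2 (RAW on I1.r3 (WB@6)) EX@7 MEM@8 WB@9
I3 sub r1 <- r2,r1: IF@4 ID@7 stall=0 (-) EX@8 MEM@9 WB@10
I4 mul r5 <- r4,r2: IF@7 ID@8 stall=1 (RAW on I2.r4 (WB@9)) EX@10 MEM@11 WB@12
I5 mul r1 <- r4,r2: IF@8 ID@10 stall=0 (-) EX@11 MEM@12 WB@13

Answer: 13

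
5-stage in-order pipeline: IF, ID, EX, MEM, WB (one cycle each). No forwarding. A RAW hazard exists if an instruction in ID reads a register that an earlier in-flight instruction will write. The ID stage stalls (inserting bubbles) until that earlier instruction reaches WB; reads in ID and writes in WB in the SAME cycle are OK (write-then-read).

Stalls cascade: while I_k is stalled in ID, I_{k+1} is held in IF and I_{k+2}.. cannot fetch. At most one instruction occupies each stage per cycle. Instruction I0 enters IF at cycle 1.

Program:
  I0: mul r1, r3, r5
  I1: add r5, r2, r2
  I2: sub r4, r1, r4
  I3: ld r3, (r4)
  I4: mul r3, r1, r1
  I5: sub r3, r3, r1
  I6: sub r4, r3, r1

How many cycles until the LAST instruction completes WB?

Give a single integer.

Answer: 18

Derivation:
I0 mul r1 <- r3,r5: IF@1 ID@2 stall=0 (-) EX@3 MEM@4 WB@5
I1 add r5 <- r2,r2: IF@2 ID@3 stall=0 (-) EX@4 MEM@5 WB@6
I2 sub r4 <- r1,r4: IF@3 ID@4 stall=1 (RAW on I0.r1 (WB@5)) EX@6 MEM@7 WB@8
I3 ld r3 <- r4: IF@4 ID@6 stall=2 (RAW on I2.r4 (WB@8)) EX@9 MEM@10 WB@11
I4 mul r3 <- r1,r1: IF@6 ID@9 stall=0 (-) EX@10 MEM@11 WB@12
I5 sub r3 <- r3,r1: IF@9 ID@10 stall=2 (RAW on I4.r3 (WB@12)) EX@13 MEM@14 WB@15
I6 sub r4 <- r3,r1: IF@10 ID@13 stall=2 (RAW on I5.r3 (WB@15)) EX@16 MEM@17 WB@18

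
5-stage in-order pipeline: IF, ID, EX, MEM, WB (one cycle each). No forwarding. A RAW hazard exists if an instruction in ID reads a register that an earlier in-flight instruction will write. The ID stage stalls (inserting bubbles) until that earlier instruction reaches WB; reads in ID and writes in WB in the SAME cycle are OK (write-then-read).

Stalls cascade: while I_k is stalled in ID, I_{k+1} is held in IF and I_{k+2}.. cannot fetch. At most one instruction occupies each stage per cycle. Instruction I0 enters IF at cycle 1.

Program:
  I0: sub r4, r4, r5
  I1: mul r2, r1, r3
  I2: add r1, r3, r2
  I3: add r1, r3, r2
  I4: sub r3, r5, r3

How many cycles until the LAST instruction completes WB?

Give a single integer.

I0 sub r4 <- r4,r5: IF@1 ID@2 stall=0 (-) EX@3 MEM@4 WB@5
I1 mul r2 <- r1,r3: IF@2 ID@3 stall=0 (-) EX@4 MEM@5 WB@6
I2 add r1 <- r3,r2: IF@3 ID@4 stall=2 (RAW on I1.r2 (WB@6)) EX@7 MEM@8 WB@9
I3 add r1 <- r3,r2: IF@4 ID@7 stall=0 (-) EX@8 MEM@9 WB@10
I4 sub r3 <- r5,r3: IF@7 ID@8 stall=0 (-) EX@9 MEM@10 WB@11

Answer: 11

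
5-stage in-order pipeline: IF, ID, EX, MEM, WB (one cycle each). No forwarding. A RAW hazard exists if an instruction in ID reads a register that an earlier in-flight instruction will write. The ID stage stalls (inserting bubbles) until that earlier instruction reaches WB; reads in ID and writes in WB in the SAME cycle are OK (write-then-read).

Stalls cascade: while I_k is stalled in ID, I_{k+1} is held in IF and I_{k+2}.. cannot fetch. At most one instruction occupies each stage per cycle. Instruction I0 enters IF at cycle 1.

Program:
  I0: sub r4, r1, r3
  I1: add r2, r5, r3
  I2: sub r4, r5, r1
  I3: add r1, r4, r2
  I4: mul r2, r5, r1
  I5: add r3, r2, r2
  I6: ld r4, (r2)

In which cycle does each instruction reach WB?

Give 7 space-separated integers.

Answer: 5 6 7 10 13 16 17

Derivation:
I0 sub r4 <- r1,r3: IF@1 ID@2 stall=0 (-) EX@3 MEM@4 WB@5
I1 add r2 <- r5,r3: IF@2 ID@3 stall=0 (-) EX@4 MEM@5 WB@6
I2 sub r4 <- r5,r1: IF@3 ID@4 stall=0 (-) EX@5 MEM@6 WB@7
I3 add r1 <- r4,r2: IF@4 ID@5 stall=2 (RAW on I2.r4 (WB@7)) EX@8 MEM@9 WB@10
I4 mul r2 <- r5,r1: IF@5 ID@8 stall=2 (RAW on I3.r1 (WB@10)) EX@11 MEM@12 WB@13
I5 add r3 <- r2,r2: IF@8 ID@11 stall=2 (RAW on I4.r2 (WB@13)) EX@14 MEM@15 WB@16
I6 ld r4 <- r2: IF@11 ID@14 stall=0 (-) EX@15 MEM@16 WB@17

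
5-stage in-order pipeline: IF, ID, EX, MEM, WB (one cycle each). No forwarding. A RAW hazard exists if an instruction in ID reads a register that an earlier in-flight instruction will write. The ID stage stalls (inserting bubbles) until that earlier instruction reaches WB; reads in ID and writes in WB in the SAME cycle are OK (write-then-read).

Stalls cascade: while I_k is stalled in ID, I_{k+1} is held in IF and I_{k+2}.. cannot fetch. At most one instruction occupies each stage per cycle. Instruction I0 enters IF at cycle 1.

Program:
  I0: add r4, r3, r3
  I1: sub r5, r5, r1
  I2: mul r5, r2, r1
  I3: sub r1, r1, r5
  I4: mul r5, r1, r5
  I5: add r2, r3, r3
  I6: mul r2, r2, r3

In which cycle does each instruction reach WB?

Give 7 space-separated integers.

Answer: 5 6 7 10 13 14 17

Derivation:
I0 add r4 <- r3,r3: IF@1 ID@2 stall=0 (-) EX@3 MEM@4 WB@5
I1 sub r5 <- r5,r1: IF@2 ID@3 stall=0 (-) EX@4 MEM@5 WB@6
I2 mul r5 <- r2,r1: IF@3 ID@4 stall=0 (-) EX@5 MEM@6 WB@7
I3 sub r1 <- r1,r5: IF@4 ID@5 stall=2 (RAW on I2.r5 (WB@7)) EX@8 MEM@9 WB@10
I4 mul r5 <- r1,r5: IF@5 ID@8 stall=2 (RAW on I3.r1 (WB@10)) EX@11 MEM@12 WB@13
I5 add r2 <- r3,r3: IF@8 ID@11 stall=0 (-) EX@12 MEM@13 WB@14
I6 mul r2 <- r2,r3: IF@11 ID@12 stall=2 (RAW on I5.r2 (WB@14)) EX@15 MEM@16 WB@17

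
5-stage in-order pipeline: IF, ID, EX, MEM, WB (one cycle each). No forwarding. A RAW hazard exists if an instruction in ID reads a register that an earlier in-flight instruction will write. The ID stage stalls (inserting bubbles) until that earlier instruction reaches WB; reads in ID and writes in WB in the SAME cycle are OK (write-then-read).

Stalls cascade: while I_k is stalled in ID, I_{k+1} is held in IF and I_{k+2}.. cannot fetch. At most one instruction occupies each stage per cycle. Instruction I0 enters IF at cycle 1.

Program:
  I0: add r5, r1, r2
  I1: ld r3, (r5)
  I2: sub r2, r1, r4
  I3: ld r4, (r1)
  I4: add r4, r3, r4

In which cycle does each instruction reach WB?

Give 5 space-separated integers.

I0 add r5 <- r1,r2: IF@1 ID@2 stall=0 (-) EX@3 MEM@4 WB@5
I1 ld r3 <- r5: IF@2 ID@3 stall=2 (RAW on I0.r5 (WB@5)) EX@6 MEM@7 WB@8
I2 sub r2 <- r1,r4: IF@3 ID@6 stall=0 (-) EX@7 MEM@8 WB@9
I3 ld r4 <- r1: IF@6 ID@7 stall=0 (-) EX@8 MEM@9 WB@10
I4 add r4 <- r3,r4: IF@7 ID@8 stall=2 (RAW on I3.r4 (WB@10)) EX@11 MEM@12 WB@13

Answer: 5 8 9 10 13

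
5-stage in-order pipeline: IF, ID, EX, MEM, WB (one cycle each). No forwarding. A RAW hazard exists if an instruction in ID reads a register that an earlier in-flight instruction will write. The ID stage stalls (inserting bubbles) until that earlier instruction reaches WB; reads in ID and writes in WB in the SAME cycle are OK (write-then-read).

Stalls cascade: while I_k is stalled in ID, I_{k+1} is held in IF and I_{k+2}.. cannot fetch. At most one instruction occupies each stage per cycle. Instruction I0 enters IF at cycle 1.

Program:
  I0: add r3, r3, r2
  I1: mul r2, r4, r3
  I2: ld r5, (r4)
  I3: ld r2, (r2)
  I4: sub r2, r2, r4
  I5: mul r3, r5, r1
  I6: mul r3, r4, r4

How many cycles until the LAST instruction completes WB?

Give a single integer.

I0 add r3 <- r3,r2: IF@1 ID@2 stall=0 (-) EX@3 MEM@4 WB@5
I1 mul r2 <- r4,r3: IF@2 ID@3 stall=2 (RAW on I0.r3 (WB@5)) EX@6 MEM@7 WB@8
I2 ld r5 <- r4: IF@3 ID@6 stall=0 (-) EX@7 MEM@8 WB@9
I3 ld r2 <- r2: IF@6 ID@7 stall=1 (RAW on I1.r2 (WB@8)) EX@9 MEM@10 WB@11
I4 sub r2 <- r2,r4: IF@7 ID@9 stall=2 (RAW on I3.r2 (WB@11)) EX@12 MEM@13 WB@14
I5 mul r3 <- r5,r1: IF@9 ID@12 stall=0 (-) EX@13 MEM@14 WB@15
I6 mul r3 <- r4,r4: IF@12 ID@13 stall=0 (-) EX@14 MEM@15 WB@16

Answer: 16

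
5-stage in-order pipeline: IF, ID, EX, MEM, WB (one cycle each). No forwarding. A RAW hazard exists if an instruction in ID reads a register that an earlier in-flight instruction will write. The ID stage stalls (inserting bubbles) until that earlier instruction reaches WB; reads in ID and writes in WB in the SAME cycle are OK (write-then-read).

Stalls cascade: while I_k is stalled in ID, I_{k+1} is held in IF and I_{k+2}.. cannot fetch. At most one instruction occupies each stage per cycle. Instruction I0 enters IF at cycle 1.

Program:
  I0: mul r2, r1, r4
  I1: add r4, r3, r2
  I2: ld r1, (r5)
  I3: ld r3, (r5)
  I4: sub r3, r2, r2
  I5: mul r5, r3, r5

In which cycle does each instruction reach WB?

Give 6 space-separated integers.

Answer: 5 8 9 10 11 14

Derivation:
I0 mul r2 <- r1,r4: IF@1 ID@2 stall=0 (-) EX@3 MEM@4 WB@5
I1 add r4 <- r3,r2: IF@2 ID@3 stall=2 (RAW on I0.r2 (WB@5)) EX@6 MEM@7 WB@8
I2 ld r1 <- r5: IF@3 ID@6 stall=0 (-) EX@7 MEM@8 WB@9
I3 ld r3 <- r5: IF@6 ID@7 stall=0 (-) EX@8 MEM@9 WB@10
I4 sub r3 <- r2,r2: IF@7 ID@8 stall=0 (-) EX@9 MEM@10 WB@11
I5 mul r5 <- r3,r5: IF@8 ID@9 stall=2 (RAW on I4.r3 (WB@11)) EX@12 MEM@13 WB@14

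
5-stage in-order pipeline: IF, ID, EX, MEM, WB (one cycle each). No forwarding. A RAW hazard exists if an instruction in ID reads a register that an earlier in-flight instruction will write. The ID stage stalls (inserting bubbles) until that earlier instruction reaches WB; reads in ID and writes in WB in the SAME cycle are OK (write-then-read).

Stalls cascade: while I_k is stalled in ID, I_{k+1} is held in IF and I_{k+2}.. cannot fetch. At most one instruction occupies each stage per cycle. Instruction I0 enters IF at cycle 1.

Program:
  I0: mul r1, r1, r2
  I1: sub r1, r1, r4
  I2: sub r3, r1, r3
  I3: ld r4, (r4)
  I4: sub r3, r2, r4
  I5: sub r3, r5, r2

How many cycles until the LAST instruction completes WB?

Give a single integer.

Answer: 16

Derivation:
I0 mul r1 <- r1,r2: IF@1 ID@2 stall=0 (-) EX@3 MEM@4 WB@5
I1 sub r1 <- r1,r4: IF@2 ID@3 stall=2 (RAW on I0.r1 (WB@5)) EX@6 MEM@7 WB@8
I2 sub r3 <- r1,r3: IF@3 ID@6 stall=2 (RAW on I1.r1 (WB@8)) EX@9 MEM@10 WB@11
I3 ld r4 <- r4: IF@6 ID@9 stall=0 (-) EX@10 MEM@11 WB@12
I4 sub r3 <- r2,r4: IF@9 ID@10 stall=2 (RAW on I3.r4 (WB@12)) EX@13 MEM@14 WB@15
I5 sub r3 <- r5,r2: IF@10 ID@13 stall=0 (-) EX@14 MEM@15 WB@16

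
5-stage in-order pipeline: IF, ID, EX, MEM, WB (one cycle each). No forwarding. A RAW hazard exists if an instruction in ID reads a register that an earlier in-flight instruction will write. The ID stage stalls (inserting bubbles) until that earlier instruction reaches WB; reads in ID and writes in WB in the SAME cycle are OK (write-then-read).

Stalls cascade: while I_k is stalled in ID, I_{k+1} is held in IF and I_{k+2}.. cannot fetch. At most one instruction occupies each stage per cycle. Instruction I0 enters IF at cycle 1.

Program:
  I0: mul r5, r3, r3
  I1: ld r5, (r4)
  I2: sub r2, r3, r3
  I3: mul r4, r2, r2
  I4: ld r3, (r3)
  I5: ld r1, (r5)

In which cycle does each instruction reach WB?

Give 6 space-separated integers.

I0 mul r5 <- r3,r3: IF@1 ID@2 stall=0 (-) EX@3 MEM@4 WB@5
I1 ld r5 <- r4: IF@2 ID@3 stall=0 (-) EX@4 MEM@5 WB@6
I2 sub r2 <- r3,r3: IF@3 ID@4 stall=0 (-) EX@5 MEM@6 WB@7
I3 mul r4 <- r2,r2: IF@4 ID@5 stall=2 (RAW on I2.r2 (WB@7)) EX@8 MEM@9 WB@10
I4 ld r3 <- r3: IF@5 ID@8 stall=0 (-) EX@9 MEM@10 WB@11
I5 ld r1 <- r5: IF@8 ID@9 stall=0 (-) EX@10 MEM@11 WB@12

Answer: 5 6 7 10 11 12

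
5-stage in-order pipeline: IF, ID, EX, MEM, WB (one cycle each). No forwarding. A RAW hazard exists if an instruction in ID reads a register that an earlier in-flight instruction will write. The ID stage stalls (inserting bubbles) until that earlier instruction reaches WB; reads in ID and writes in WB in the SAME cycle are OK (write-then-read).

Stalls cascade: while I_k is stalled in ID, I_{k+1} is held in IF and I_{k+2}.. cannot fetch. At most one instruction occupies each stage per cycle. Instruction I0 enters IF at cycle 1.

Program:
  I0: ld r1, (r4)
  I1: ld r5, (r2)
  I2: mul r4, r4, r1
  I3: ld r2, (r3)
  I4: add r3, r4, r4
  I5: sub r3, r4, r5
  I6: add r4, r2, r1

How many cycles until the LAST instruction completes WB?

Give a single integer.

I0 ld r1 <- r4: IF@1 ID@2 stall=0 (-) EX@3 MEM@4 WB@5
I1 ld r5 <- r2: IF@2 ID@3 stall=0 (-) EX@4 MEM@5 WB@6
I2 mul r4 <- r4,r1: IF@3 ID@4 stall=1 (RAW on I0.r1 (WB@5)) EX@6 MEM@7 WB@8
I3 ld r2 <- r3: IF@4 ID@6 stall=0 (-) EX@7 MEM@8 WB@9
I4 add r3 <- r4,r4: IF@6 ID@7 stall=1 (RAW on I2.r4 (WB@8)) EX@9 MEM@10 WB@11
I5 sub r3 <- r4,r5: IF@7 ID@9 stall=0 (-) EX@10 MEM@11 WB@12
I6 add r4 <- r2,r1: IF@9 ID@10 stall=0 (-) EX@11 MEM@12 WB@13

Answer: 13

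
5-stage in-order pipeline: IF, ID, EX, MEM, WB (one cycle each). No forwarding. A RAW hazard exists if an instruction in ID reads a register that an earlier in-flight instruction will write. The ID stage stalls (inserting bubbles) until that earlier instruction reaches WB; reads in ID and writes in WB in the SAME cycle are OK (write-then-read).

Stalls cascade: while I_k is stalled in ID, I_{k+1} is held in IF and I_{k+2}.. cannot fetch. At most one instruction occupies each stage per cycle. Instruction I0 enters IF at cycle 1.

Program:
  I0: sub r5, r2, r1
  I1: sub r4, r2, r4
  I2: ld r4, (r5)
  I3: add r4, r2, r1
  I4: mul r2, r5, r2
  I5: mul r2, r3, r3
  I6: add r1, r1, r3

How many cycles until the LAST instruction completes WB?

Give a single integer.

Answer: 12

Derivation:
I0 sub r5 <- r2,r1: IF@1 ID@2 stall=0 (-) EX@3 MEM@4 WB@5
I1 sub r4 <- r2,r4: IF@2 ID@3 stall=0 (-) EX@4 MEM@5 WB@6
I2 ld r4 <- r5: IF@3 ID@4 stall=1 (RAW on I0.r5 (WB@5)) EX@6 MEM@7 WB@8
I3 add r4 <- r2,r1: IF@4 ID@6 stall=0 (-) EX@7 MEM@8 WB@9
I4 mul r2 <- r5,r2: IF@6 ID@7 stall=0 (-) EX@8 MEM@9 WB@10
I5 mul r2 <- r3,r3: IF@7 ID@8 stall=0 (-) EX@9 MEM@10 WB@11
I6 add r1 <- r1,r3: IF@8 ID@9 stall=0 (-) EX@10 MEM@11 WB@12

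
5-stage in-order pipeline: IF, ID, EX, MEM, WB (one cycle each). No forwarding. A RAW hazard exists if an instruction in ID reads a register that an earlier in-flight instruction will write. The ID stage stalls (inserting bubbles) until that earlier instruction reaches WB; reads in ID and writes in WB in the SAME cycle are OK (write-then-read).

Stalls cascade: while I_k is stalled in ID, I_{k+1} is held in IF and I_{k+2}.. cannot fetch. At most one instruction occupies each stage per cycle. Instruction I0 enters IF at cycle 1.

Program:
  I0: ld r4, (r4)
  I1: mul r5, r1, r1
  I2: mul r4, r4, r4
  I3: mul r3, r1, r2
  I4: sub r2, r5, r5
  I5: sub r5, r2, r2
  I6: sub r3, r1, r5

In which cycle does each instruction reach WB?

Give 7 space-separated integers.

Answer: 5 6 8 9 10 13 16

Derivation:
I0 ld r4 <- r4: IF@1 ID@2 stall=0 (-) EX@3 MEM@4 WB@5
I1 mul r5 <- r1,r1: IF@2 ID@3 stall=0 (-) EX@4 MEM@5 WB@6
I2 mul r4 <- r4,r4: IF@3 ID@4 stall=1 (RAW on I0.r4 (WB@5)) EX@6 MEM@7 WB@8
I3 mul r3 <- r1,r2: IF@4 ID@6 stall=0 (-) EX@7 MEM@8 WB@9
I4 sub r2 <- r5,r5: IF@6 ID@7 stall=0 (-) EX@8 MEM@9 WB@10
I5 sub r5 <- r2,r2: IF@7 ID@8 stall=2 (RAW on I4.r2 (WB@10)) EX@11 MEM@12 WB@13
I6 sub r3 <- r1,r5: IF@8 ID@11 stall=2 (RAW on I5.r5 (WB@13)) EX@14 MEM@15 WB@16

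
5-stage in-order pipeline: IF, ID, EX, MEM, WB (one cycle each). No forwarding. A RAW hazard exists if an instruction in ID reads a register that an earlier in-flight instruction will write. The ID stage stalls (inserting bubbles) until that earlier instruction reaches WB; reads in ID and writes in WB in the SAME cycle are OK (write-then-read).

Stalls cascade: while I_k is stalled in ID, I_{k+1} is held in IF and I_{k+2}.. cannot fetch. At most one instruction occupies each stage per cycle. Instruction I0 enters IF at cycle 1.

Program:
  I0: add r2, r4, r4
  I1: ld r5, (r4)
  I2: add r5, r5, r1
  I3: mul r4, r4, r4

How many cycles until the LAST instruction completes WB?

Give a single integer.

Answer: 10

Derivation:
I0 add r2 <- r4,r4: IF@1 ID@2 stall=0 (-) EX@3 MEM@4 WB@5
I1 ld r5 <- r4: IF@2 ID@3 stall=0 (-) EX@4 MEM@5 WB@6
I2 add r5 <- r5,r1: IF@3 ID@4 stall=2 (RAW on I1.r5 (WB@6)) EX@7 MEM@8 WB@9
I3 mul r4 <- r4,r4: IF@4 ID@7 stall=0 (-) EX@8 MEM@9 WB@10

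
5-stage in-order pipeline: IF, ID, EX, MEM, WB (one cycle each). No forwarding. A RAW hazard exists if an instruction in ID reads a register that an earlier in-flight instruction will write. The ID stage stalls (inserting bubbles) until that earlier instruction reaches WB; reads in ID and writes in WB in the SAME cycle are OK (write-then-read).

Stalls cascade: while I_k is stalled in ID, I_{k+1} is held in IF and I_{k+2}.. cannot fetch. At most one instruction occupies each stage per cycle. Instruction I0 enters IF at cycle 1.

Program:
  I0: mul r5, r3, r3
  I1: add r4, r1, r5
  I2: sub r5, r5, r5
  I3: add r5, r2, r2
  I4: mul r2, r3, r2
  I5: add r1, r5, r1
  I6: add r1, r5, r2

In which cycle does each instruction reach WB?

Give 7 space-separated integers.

Answer: 5 8 9 10 11 13 14

Derivation:
I0 mul r5 <- r3,r3: IF@1 ID@2 stall=0 (-) EX@3 MEM@4 WB@5
I1 add r4 <- r1,r5: IF@2 ID@3 stall=2 (RAW on I0.r5 (WB@5)) EX@6 MEM@7 WB@8
I2 sub r5 <- r5,r5: IF@3 ID@6 stall=0 (-) EX@7 MEM@8 WB@9
I3 add r5 <- r2,r2: IF@6 ID@7 stall=0 (-) EX@8 MEM@9 WB@10
I4 mul r2 <- r3,r2: IF@7 ID@8 stall=0 (-) EX@9 MEM@10 WB@11
I5 add r1 <- r5,r1: IF@8 ID@9 stall=1 (RAW on I3.r5 (WB@10)) EX@11 MEM@12 WB@13
I6 add r1 <- r5,r2: IF@9 ID@11 stall=0 (-) EX@12 MEM@13 WB@14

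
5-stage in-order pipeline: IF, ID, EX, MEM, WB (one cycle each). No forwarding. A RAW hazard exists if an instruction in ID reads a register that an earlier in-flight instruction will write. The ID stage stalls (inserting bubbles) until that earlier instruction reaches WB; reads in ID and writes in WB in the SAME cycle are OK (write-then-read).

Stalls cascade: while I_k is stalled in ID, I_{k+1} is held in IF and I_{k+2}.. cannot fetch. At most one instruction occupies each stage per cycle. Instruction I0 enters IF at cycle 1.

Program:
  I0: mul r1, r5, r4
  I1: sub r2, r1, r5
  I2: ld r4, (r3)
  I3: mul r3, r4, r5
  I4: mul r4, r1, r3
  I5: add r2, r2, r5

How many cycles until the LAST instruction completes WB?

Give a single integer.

I0 mul r1 <- r5,r4: IF@1 ID@2 stall=0 (-) EX@3 MEM@4 WB@5
I1 sub r2 <- r1,r5: IF@2 ID@3 stall=2 (RAW on I0.r1 (WB@5)) EX@6 MEM@7 WB@8
I2 ld r4 <- r3: IF@3 ID@6 stall=0 (-) EX@7 MEM@8 WB@9
I3 mul r3 <- r4,r5: IF@6 ID@7 stall=2 (RAW on I2.r4 (WB@9)) EX@10 MEM@11 WB@12
I4 mul r4 <- r1,r3: IF@7 ID@10 stall=2 (RAW on I3.r3 (WB@12)) EX@13 MEM@14 WB@15
I5 add r2 <- r2,r5: IF@10 ID@13 stall=0 (-) EX@14 MEM@15 WB@16

Answer: 16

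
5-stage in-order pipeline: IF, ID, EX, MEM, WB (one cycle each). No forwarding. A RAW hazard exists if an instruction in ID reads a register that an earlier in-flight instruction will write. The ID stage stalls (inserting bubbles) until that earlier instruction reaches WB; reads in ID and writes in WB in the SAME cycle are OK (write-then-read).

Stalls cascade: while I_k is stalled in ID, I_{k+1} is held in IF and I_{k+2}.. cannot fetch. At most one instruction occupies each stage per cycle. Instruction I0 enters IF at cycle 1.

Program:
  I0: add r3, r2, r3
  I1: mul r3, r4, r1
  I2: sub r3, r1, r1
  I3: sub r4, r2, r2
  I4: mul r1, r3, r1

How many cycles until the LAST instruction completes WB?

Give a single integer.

I0 add r3 <- r2,r3: IF@1 ID@2 stall=0 (-) EX@3 MEM@4 WB@5
I1 mul r3 <- r4,r1: IF@2 ID@3 stall=0 (-) EX@4 MEM@5 WB@6
I2 sub r3 <- r1,r1: IF@3 ID@4 stall=0 (-) EX@5 MEM@6 WB@7
I3 sub r4 <- r2,r2: IF@4 ID@5 stall=0 (-) EX@6 MEM@7 WB@8
I4 mul r1 <- r3,r1: IF@5 ID@6 stall=1 (RAW on I2.r3 (WB@7)) EX@8 MEM@9 WB@10

Answer: 10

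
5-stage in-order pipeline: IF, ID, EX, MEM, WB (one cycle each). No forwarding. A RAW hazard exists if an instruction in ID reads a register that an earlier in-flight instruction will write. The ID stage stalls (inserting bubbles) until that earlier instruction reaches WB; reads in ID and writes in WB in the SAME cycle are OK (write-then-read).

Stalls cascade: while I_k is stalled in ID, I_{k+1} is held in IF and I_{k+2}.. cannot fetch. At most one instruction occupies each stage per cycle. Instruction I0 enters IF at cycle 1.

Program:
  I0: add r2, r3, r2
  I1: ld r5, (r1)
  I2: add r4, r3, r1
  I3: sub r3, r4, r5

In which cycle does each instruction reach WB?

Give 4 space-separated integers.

I0 add r2 <- r3,r2: IF@1 ID@2 stall=0 (-) EX@3 MEM@4 WB@5
I1 ld r5 <- r1: IF@2 ID@3 stall=0 (-) EX@4 MEM@5 WB@6
I2 add r4 <- r3,r1: IF@3 ID@4 stall=0 (-) EX@5 MEM@6 WB@7
I3 sub r3 <- r4,r5: IF@4 ID@5 stall=2 (RAW on I2.r4 (WB@7)) EX@8 MEM@9 WB@10

Answer: 5 6 7 10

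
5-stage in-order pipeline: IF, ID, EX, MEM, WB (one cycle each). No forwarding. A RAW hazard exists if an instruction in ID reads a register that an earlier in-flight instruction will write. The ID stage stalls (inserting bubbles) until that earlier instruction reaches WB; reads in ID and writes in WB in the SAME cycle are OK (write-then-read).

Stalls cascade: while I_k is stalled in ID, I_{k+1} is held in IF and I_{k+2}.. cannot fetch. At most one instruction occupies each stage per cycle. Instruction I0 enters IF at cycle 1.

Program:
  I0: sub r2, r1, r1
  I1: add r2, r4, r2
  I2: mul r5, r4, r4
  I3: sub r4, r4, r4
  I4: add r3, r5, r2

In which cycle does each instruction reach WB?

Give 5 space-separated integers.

Answer: 5 8 9 10 12

Derivation:
I0 sub r2 <- r1,r1: IF@1 ID@2 stall=0 (-) EX@3 MEM@4 WB@5
I1 add r2 <- r4,r2: IF@2 ID@3 stall=2 (RAW on I0.r2 (WB@5)) EX@6 MEM@7 WB@8
I2 mul r5 <- r4,r4: IF@3 ID@6 stall=0 (-) EX@7 MEM@8 WB@9
I3 sub r4 <- r4,r4: IF@6 ID@7 stall=0 (-) EX@8 MEM@9 WB@10
I4 add r3 <- r5,r2: IF@7 ID@8 stall=1 (RAW on I2.r5 (WB@9)) EX@10 MEM@11 WB@12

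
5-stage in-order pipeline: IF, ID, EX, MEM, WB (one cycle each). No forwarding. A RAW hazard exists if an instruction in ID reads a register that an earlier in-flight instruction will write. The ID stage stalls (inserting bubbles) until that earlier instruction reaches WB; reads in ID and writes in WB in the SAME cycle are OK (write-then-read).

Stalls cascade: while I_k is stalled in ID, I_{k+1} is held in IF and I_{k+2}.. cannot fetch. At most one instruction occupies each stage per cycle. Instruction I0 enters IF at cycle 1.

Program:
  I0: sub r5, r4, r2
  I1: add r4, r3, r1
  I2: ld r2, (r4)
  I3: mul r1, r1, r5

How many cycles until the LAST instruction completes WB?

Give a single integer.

I0 sub r5 <- r4,r2: IF@1 ID@2 stall=0 (-) EX@3 MEM@4 WB@5
I1 add r4 <- r3,r1: IF@2 ID@3 stall=0 (-) EX@4 MEM@5 WB@6
I2 ld r2 <- r4: IF@3 ID@4 stall=2 (RAW on I1.r4 (WB@6)) EX@7 MEM@8 WB@9
I3 mul r1 <- r1,r5: IF@4 ID@7 stall=0 (-) EX@8 MEM@9 WB@10

Answer: 10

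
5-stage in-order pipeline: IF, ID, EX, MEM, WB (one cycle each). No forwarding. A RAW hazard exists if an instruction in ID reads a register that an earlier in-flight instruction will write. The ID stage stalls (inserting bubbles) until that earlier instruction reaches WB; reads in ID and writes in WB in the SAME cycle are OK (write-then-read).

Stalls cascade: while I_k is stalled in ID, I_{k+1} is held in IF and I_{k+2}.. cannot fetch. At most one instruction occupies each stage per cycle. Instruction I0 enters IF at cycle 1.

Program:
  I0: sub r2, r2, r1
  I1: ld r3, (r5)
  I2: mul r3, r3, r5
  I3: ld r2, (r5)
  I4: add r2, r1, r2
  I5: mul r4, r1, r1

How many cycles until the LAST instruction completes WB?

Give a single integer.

Answer: 14

Derivation:
I0 sub r2 <- r2,r1: IF@1 ID@2 stall=0 (-) EX@3 MEM@4 WB@5
I1 ld r3 <- r5: IF@2 ID@3 stall=0 (-) EX@4 MEM@5 WB@6
I2 mul r3 <- r3,r5: IF@3 ID@4 stall=2 (RAW on I1.r3 (WB@6)) EX@7 MEM@8 WB@9
I3 ld r2 <- r5: IF@4 ID@7 stall=0 (-) EX@8 MEM@9 WB@10
I4 add r2 <- r1,r2: IF@7 ID@8 stall=2 (RAW on I3.r2 (WB@10)) EX@11 MEM@12 WB@13
I5 mul r4 <- r1,r1: IF@8 ID@11 stall=0 (-) EX@12 MEM@13 WB@14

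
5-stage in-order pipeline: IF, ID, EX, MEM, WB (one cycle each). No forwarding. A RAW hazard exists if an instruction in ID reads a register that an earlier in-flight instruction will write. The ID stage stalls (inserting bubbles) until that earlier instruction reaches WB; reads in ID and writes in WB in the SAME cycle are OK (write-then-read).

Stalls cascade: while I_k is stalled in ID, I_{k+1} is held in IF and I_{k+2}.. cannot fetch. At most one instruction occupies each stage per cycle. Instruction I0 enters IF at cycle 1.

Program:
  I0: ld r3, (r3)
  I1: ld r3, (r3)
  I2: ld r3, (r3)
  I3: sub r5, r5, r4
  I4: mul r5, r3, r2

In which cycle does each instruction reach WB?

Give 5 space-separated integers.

I0 ld r3 <- r3: IF@1 ID@2 stall=0 (-) EX@3 MEM@4 WB@5
I1 ld r3 <- r3: IF@2 ID@3 stall=2 (RAW on I0.r3 (WB@5)) EX@6 MEM@7 WB@8
I2 ld r3 <- r3: IF@3 ID@6 stall=2 (RAW on I1.r3 (WB@8)) EX@9 MEM@10 WB@11
I3 sub r5 <- r5,r4: IF@6 ID@9 stall=0 (-) EX@10 MEM@11 WB@12
I4 mul r5 <- r3,r2: IF@9 ID@10 stall=1 (RAW on I2.r3 (WB@11)) EX@12 MEM@13 WB@14

Answer: 5 8 11 12 14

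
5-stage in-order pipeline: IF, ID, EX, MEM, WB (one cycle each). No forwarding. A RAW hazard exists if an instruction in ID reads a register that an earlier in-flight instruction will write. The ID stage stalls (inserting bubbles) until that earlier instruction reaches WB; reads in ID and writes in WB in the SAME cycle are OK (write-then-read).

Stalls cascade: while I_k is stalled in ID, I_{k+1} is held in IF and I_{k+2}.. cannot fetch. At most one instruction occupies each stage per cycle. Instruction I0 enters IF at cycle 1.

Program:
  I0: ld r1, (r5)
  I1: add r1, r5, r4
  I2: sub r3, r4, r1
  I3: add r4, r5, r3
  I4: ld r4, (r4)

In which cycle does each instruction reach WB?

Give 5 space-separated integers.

Answer: 5 6 9 12 15

Derivation:
I0 ld r1 <- r5: IF@1 ID@2 stall=0 (-) EX@3 MEM@4 WB@5
I1 add r1 <- r5,r4: IF@2 ID@3 stall=0 (-) EX@4 MEM@5 WB@6
I2 sub r3 <- r4,r1: IF@3 ID@4 stall=2 (RAW on I1.r1 (WB@6)) EX@7 MEM@8 WB@9
I3 add r4 <- r5,r3: IF@4 ID@7 stall=2 (RAW on I2.r3 (WB@9)) EX@10 MEM@11 WB@12
I4 ld r4 <- r4: IF@7 ID@10 stall=2 (RAW on I3.r4 (WB@12)) EX@13 MEM@14 WB@15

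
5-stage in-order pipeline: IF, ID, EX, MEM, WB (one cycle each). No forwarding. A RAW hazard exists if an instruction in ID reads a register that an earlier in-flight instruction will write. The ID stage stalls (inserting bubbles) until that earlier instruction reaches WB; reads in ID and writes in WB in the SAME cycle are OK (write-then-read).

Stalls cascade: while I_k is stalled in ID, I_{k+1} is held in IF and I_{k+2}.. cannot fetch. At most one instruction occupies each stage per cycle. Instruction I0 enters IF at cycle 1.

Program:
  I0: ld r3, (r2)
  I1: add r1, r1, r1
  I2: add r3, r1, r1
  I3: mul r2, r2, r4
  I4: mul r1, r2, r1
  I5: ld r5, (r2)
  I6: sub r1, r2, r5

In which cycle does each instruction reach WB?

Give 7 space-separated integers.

Answer: 5 6 9 10 13 14 17

Derivation:
I0 ld r3 <- r2: IF@1 ID@2 stall=0 (-) EX@3 MEM@4 WB@5
I1 add r1 <- r1,r1: IF@2 ID@3 stall=0 (-) EX@4 MEM@5 WB@6
I2 add r3 <- r1,r1: IF@3 ID@4 stall=2 (RAW on I1.r1 (WB@6)) EX@7 MEM@8 WB@9
I3 mul r2 <- r2,r4: IF@4 ID@7 stall=0 (-) EX@8 MEM@9 WB@10
I4 mul r1 <- r2,r1: IF@7 ID@8 stall=2 (RAW on I3.r2 (WB@10)) EX@11 MEM@12 WB@13
I5 ld r5 <- r2: IF@8 ID@11 stall=0 (-) EX@12 MEM@13 WB@14
I6 sub r1 <- r2,r5: IF@11 ID@12 stall=2 (RAW on I5.r5 (WB@14)) EX@15 MEM@16 WB@17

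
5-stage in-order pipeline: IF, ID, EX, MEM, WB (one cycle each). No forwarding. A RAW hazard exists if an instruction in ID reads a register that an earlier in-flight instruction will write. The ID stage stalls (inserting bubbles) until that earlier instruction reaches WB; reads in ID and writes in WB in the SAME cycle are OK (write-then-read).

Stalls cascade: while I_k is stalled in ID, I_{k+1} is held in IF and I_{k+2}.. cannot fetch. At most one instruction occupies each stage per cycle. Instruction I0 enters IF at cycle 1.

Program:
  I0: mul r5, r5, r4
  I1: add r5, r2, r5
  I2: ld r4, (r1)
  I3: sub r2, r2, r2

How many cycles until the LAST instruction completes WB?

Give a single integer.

I0 mul r5 <- r5,r4: IF@1 ID@2 stall=0 (-) EX@3 MEM@4 WB@5
I1 add r5 <- r2,r5: IF@2 ID@3 stall=2 (RAW on I0.r5 (WB@5)) EX@6 MEM@7 WB@8
I2 ld r4 <- r1: IF@3 ID@6 stall=0 (-) EX@7 MEM@8 WB@9
I3 sub r2 <- r2,r2: IF@6 ID@7 stall=0 (-) EX@8 MEM@9 WB@10

Answer: 10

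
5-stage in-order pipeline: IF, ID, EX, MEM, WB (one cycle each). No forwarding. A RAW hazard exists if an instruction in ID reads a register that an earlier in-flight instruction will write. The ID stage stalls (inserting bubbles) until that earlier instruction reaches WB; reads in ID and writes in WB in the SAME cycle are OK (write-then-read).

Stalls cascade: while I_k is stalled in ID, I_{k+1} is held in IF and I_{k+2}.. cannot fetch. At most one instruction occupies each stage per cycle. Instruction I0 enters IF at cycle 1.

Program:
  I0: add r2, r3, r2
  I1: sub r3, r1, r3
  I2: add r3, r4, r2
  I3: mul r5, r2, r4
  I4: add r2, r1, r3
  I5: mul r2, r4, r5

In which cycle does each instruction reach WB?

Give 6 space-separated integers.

Answer: 5 6 8 9 11 12

Derivation:
I0 add r2 <- r3,r2: IF@1 ID@2 stall=0 (-) EX@3 MEM@4 WB@5
I1 sub r3 <- r1,r3: IF@2 ID@3 stall=0 (-) EX@4 MEM@5 WB@6
I2 add r3 <- r4,r2: IF@3 ID@4 stall=1 (RAW on I0.r2 (WB@5)) EX@6 MEM@7 WB@8
I3 mul r5 <- r2,r4: IF@4 ID@6 stall=0 (-) EX@7 MEM@8 WB@9
I4 add r2 <- r1,r3: IF@6 ID@7 stall=1 (RAW on I2.r3 (WB@8)) EX@9 MEM@10 WB@11
I5 mul r2 <- r4,r5: IF@7 ID@9 stall=0 (-) EX@10 MEM@11 WB@12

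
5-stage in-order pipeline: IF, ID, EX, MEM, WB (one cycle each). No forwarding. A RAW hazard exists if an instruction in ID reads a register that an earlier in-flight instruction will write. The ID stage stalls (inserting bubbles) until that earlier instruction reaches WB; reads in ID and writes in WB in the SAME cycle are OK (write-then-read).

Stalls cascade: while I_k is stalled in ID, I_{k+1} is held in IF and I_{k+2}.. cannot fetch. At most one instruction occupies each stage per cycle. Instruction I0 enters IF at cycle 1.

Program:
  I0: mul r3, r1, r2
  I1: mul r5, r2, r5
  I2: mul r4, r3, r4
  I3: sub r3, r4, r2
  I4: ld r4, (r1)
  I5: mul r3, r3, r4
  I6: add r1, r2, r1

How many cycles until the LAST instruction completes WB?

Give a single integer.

Answer: 16

Derivation:
I0 mul r3 <- r1,r2: IF@1 ID@2 stall=0 (-) EX@3 MEM@4 WB@5
I1 mul r5 <- r2,r5: IF@2 ID@3 stall=0 (-) EX@4 MEM@5 WB@6
I2 mul r4 <- r3,r4: IF@3 ID@4 stall=1 (RAW on I0.r3 (WB@5)) EX@6 MEM@7 WB@8
I3 sub r3 <- r4,r2: IF@4 ID@6 stall=2 (RAW on I2.r4 (WB@8)) EX@9 MEM@10 WB@11
I4 ld r4 <- r1: IF@6 ID@9 stall=0 (-) EX@10 MEM@11 WB@12
I5 mul r3 <- r3,r4: IF@9 ID@10 stall=2 (RAW on I4.r4 (WB@12)) EX@13 MEM@14 WB@15
I6 add r1 <- r2,r1: IF@10 ID@13 stall=0 (-) EX@14 MEM@15 WB@16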